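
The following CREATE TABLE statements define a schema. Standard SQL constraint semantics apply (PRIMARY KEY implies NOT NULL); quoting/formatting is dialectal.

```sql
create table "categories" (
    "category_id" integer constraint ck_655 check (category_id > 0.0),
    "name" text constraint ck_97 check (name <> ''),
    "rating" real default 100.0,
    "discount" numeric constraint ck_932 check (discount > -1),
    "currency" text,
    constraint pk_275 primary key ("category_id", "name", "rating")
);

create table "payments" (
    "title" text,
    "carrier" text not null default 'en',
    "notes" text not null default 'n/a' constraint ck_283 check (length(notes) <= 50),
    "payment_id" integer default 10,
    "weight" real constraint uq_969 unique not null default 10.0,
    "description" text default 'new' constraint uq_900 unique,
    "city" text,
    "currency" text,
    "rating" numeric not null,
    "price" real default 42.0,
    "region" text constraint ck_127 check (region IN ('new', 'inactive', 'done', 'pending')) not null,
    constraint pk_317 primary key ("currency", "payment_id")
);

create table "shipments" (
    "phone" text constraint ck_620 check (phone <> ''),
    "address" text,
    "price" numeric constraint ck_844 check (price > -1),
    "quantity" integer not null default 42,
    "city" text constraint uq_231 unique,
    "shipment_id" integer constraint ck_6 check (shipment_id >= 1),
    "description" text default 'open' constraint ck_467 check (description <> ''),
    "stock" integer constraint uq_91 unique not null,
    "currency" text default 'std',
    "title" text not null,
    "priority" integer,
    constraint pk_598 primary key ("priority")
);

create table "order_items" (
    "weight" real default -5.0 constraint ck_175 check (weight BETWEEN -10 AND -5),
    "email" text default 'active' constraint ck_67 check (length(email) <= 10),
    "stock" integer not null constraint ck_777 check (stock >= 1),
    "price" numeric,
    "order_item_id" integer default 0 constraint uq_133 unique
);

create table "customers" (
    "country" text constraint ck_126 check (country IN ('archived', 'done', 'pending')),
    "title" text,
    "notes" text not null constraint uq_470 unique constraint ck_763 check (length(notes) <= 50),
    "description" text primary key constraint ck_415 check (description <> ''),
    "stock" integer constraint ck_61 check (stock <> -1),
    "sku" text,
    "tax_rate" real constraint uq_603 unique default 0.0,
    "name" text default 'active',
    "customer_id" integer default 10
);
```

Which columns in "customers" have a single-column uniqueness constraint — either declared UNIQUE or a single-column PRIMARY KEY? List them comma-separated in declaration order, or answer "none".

- country: no UNIQUE or single-column PK constraint.
- title: no UNIQUE or single-column PK constraint.
- notes: declared UNIQUE → unique.
- description: single-column PRIMARY KEY → unique.
- stock: no UNIQUE or single-column PK constraint.
- sku: no UNIQUE or single-column PK constraint.
- tax_rate: declared UNIQUE → unique.
- name: no UNIQUE or single-column PK constraint.
- customer_id: no UNIQUE or single-column PK constraint.

notes, description, tax_rate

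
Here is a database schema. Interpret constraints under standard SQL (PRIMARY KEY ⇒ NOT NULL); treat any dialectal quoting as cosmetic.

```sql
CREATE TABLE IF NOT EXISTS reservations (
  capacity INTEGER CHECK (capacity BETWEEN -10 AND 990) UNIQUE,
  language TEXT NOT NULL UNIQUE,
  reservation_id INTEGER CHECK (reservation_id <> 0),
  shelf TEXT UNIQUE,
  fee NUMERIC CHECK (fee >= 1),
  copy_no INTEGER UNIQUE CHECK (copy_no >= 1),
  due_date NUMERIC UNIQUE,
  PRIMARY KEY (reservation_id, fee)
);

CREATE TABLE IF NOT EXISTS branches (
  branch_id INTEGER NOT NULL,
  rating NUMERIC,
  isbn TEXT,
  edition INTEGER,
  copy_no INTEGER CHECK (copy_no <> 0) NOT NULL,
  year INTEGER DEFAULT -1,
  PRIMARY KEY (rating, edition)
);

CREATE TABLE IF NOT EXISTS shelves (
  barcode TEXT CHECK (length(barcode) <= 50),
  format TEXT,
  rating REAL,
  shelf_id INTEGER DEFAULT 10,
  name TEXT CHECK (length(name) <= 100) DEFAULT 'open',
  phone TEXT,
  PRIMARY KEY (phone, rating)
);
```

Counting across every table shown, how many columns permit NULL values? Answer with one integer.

reservations: 4 nullable (capacity, shelf, copy_no, due_date — PK (reservation_id, fee) and explicit NOT NULL columns excluded).
branches: 2 nullable (isbn, year — PK (rating, edition) and explicit NOT NULL columns excluded).
shelves: 4 nullable (barcode, format, shelf_id, name — PK (phone, rating) and explicit NOT NULL columns excluded).
Total: 4 + 2 + 4 = 10.

10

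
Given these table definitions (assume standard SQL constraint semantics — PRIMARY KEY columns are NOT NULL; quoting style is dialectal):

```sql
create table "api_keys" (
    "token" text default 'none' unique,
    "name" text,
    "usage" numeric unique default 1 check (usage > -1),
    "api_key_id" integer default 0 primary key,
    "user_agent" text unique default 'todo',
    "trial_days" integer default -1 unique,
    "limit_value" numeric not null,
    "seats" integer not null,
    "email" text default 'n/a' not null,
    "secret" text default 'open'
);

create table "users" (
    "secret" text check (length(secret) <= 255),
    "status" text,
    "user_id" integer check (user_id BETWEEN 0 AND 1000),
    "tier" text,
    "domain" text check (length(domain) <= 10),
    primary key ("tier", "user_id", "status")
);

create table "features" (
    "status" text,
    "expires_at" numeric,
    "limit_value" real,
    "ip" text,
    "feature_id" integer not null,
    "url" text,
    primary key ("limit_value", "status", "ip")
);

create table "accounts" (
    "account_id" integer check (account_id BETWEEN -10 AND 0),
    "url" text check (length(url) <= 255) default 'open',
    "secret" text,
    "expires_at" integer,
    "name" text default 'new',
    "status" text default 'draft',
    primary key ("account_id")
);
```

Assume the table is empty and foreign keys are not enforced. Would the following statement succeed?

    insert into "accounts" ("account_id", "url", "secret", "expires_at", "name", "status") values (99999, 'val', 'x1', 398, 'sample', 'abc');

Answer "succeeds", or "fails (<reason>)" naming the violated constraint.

The value 99999 for account_id violates CHECK (account_id BETWEEN -10 AND 0).

fails (CHECK on account_id)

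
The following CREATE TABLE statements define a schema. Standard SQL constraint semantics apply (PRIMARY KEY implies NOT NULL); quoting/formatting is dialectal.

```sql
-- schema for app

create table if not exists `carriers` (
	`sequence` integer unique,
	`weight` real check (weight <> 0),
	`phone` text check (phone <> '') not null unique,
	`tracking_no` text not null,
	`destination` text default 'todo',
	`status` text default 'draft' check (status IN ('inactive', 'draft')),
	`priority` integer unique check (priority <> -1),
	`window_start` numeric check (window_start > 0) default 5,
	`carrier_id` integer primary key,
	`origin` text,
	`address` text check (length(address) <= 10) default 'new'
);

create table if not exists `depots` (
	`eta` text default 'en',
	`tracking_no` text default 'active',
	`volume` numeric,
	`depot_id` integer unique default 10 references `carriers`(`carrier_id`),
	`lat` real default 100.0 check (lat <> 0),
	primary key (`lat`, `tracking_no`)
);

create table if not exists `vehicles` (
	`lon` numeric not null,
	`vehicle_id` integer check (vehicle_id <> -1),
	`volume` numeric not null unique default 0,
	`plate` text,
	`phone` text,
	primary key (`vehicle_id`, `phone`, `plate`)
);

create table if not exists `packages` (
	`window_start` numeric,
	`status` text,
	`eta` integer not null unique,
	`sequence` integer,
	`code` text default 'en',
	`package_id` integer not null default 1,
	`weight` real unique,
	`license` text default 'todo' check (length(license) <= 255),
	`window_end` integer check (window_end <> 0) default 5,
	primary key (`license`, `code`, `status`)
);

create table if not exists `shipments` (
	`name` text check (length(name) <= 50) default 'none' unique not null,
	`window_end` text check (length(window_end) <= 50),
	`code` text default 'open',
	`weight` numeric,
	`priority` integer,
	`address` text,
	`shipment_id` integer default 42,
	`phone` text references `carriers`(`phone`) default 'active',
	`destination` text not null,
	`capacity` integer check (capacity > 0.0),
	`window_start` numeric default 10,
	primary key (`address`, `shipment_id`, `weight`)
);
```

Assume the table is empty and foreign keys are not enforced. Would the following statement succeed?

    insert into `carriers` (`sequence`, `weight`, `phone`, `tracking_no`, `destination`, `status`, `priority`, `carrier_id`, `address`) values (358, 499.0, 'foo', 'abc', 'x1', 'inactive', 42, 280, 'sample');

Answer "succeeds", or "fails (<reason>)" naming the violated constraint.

succeeds

NOT NULL columns: carrier_id is supplied; phone is supplied; tracking_no is supplied.
CHECK constraints: 499.0 satisfies (weight <> 0); 'foo' satisfies (phone <> ''); 'inactive' satisfies (status IN ('inactive', 'draft')); 42 satisfies (priority <> -1); 'sample' satisfies (length(address) <= 10).
No constraint is violated.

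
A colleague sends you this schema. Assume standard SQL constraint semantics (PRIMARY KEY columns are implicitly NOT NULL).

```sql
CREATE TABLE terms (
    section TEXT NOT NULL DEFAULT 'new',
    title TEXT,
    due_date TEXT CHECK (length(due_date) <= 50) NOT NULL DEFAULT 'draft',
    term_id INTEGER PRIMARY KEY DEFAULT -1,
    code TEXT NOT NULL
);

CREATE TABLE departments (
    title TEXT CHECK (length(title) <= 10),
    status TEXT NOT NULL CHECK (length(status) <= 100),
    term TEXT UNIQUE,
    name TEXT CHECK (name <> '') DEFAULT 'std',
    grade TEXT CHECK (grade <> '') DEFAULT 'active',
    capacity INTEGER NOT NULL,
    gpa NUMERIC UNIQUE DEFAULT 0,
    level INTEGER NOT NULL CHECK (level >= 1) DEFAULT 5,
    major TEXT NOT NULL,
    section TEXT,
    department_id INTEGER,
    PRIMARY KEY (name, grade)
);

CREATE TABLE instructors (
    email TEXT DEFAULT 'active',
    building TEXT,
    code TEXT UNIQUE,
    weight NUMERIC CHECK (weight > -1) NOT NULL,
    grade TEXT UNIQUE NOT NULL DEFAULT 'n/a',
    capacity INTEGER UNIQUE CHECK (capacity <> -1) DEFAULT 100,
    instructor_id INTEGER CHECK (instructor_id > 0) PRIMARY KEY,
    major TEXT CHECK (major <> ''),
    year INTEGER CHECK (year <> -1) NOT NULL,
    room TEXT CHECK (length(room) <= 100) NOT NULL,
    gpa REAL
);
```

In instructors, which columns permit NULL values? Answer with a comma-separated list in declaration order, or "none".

- email: DEFAULT only fills an omitted column; an explicit NULL is still allowed → nullable.
- building: no NOT NULL constraint applies → nullable.
- code: UNIQUE does not imply NOT NULL → nullable.
- weight: declared NOT NULL → not nullable.
- grade: declared NOT NULL → not nullable.
- capacity: CHECK does not forbid NULL (a CHECK constraint passes when its expression is NULL) → nullable.
- instructor_id: part of the PRIMARY KEY, which implies NOT NULL → not nullable.
- major: CHECK does not forbid NULL (a CHECK constraint passes when its expression is NULL) → nullable.
- year: declared NOT NULL → not nullable.
- room: declared NOT NULL → not nullable.
- gpa: no NOT NULL constraint applies → nullable.

email, building, code, capacity, major, gpa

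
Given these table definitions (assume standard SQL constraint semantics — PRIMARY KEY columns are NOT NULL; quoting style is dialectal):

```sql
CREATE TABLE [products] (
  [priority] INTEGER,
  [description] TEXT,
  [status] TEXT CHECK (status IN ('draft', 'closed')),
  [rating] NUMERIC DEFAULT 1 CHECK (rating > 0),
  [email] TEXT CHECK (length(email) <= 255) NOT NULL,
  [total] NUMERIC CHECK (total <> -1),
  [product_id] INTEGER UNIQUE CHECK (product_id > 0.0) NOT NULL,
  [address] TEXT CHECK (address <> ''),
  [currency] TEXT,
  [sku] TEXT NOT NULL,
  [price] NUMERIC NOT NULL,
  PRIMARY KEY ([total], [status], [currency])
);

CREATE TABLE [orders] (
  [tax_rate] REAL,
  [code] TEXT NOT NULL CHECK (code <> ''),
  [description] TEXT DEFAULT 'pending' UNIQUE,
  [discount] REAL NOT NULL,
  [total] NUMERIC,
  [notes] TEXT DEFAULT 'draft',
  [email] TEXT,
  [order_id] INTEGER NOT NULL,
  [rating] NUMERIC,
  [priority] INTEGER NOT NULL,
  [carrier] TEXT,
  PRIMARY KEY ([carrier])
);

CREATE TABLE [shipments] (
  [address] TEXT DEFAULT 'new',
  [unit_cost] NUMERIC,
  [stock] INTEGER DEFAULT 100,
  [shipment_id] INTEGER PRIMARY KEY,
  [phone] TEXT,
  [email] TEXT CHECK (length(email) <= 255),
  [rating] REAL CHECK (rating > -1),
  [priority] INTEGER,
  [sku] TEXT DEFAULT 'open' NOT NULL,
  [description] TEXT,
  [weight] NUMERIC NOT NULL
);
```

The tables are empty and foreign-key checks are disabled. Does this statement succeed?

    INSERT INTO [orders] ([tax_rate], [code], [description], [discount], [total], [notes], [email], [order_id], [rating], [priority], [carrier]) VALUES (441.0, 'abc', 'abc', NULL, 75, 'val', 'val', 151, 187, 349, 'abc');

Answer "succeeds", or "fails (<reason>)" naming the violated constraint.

discount is explicitly set to NULL, but discount is declared NOT NULL.

fails (NOT NULL on discount)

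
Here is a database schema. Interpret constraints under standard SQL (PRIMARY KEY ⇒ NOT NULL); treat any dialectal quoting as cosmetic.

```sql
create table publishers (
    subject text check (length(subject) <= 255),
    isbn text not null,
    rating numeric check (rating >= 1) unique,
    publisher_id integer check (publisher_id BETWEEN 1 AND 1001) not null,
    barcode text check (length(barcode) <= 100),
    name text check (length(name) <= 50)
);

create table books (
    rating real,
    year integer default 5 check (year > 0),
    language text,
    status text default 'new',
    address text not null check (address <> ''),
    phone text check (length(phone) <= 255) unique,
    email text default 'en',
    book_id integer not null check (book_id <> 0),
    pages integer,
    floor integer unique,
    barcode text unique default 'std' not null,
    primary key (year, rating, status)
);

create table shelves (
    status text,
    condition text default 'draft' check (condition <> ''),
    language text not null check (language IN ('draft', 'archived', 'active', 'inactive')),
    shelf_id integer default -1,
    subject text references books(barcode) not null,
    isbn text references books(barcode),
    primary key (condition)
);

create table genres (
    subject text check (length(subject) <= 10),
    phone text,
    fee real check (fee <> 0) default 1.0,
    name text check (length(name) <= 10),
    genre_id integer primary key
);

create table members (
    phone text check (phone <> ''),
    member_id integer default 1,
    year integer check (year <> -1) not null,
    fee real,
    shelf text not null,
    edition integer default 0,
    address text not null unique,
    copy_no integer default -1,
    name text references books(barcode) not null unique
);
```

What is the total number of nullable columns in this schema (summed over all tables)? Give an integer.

21

publishers: 4 nullable (subject, rating, barcode, name — PK none and explicit NOT NULL columns excluded).
books: 5 nullable (language, phone, email, pages, floor — PK (year, rating, status) and explicit NOT NULL columns excluded).
shelves: 3 nullable (status, shelf_id, isbn — PK (condition) and explicit NOT NULL columns excluded).
genres: 4 nullable (subject, phone, fee, name — PK (genre_id) and explicit NOT NULL columns excluded).
members: 5 nullable (phone, member_id, fee, edition, copy_no — PK none and explicit NOT NULL columns excluded).
Total: 4 + 5 + 3 + 4 + 5 = 21.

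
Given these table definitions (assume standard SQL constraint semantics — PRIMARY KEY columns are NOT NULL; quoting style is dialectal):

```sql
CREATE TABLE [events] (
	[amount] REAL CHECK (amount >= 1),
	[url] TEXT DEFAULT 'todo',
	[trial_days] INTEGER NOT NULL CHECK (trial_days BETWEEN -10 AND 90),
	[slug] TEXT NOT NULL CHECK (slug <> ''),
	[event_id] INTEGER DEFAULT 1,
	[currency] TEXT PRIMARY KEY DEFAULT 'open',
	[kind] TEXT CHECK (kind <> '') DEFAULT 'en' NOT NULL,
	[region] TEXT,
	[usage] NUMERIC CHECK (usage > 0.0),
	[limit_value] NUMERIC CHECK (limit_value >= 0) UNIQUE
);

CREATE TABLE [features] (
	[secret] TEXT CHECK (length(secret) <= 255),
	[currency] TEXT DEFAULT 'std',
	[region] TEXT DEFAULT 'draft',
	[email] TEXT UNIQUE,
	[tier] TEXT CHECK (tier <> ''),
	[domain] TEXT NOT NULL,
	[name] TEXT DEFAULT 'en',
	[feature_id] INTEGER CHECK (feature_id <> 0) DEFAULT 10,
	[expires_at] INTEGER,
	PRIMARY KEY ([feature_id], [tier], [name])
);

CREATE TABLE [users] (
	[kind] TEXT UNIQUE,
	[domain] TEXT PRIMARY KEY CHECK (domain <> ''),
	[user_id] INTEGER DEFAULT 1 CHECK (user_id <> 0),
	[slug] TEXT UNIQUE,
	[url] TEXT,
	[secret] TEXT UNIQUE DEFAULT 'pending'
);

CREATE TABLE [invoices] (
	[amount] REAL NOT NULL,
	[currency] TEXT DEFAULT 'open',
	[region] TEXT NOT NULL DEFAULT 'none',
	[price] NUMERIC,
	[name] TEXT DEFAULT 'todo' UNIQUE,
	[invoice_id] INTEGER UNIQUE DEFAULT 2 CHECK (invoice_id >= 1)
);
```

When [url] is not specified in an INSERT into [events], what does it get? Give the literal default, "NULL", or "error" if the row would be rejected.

url has an explicit DEFAULT 'todo'.
When the column is omitted from an INSERT, that default is used.

'todo'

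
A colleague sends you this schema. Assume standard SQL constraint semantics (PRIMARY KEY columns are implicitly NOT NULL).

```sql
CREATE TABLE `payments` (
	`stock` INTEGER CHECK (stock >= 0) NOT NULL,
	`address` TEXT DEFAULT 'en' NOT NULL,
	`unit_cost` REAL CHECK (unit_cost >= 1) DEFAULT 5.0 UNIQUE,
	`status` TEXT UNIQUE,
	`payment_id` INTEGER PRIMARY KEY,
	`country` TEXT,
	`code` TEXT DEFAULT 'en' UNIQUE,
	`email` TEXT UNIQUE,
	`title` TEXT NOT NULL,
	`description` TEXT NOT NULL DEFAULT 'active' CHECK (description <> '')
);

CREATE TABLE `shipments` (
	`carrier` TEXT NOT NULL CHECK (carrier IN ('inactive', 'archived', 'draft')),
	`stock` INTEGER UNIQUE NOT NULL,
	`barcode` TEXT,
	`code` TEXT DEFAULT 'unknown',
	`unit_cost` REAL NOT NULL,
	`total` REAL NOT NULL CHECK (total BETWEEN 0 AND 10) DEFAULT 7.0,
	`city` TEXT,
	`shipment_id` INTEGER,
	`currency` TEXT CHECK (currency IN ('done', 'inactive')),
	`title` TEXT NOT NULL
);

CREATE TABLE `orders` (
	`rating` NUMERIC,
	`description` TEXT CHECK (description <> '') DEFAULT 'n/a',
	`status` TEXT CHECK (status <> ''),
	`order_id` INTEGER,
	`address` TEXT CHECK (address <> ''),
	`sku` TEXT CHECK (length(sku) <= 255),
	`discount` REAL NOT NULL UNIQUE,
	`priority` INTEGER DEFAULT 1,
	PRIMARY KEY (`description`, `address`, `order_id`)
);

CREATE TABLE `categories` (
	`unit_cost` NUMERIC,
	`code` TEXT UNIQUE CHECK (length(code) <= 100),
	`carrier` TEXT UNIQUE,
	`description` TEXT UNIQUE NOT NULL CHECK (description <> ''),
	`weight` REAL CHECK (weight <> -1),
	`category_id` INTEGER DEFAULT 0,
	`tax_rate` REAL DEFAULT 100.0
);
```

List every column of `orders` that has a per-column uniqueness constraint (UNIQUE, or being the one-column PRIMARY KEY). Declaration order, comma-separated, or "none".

- rating: no UNIQUE or single-column PK constraint.
- description: part of a composite PRIMARY KEY — only the tuple is unique, not this column on its own.
- status: no UNIQUE or single-column PK constraint.
- order_id: part of a composite PRIMARY KEY — only the tuple is unique, not this column on its own.
- address: part of a composite PRIMARY KEY — only the tuple is unique, not this column on its own.
- sku: no UNIQUE or single-column PK constraint.
- discount: declared UNIQUE → unique.
- priority: no UNIQUE or single-column PK constraint.

discount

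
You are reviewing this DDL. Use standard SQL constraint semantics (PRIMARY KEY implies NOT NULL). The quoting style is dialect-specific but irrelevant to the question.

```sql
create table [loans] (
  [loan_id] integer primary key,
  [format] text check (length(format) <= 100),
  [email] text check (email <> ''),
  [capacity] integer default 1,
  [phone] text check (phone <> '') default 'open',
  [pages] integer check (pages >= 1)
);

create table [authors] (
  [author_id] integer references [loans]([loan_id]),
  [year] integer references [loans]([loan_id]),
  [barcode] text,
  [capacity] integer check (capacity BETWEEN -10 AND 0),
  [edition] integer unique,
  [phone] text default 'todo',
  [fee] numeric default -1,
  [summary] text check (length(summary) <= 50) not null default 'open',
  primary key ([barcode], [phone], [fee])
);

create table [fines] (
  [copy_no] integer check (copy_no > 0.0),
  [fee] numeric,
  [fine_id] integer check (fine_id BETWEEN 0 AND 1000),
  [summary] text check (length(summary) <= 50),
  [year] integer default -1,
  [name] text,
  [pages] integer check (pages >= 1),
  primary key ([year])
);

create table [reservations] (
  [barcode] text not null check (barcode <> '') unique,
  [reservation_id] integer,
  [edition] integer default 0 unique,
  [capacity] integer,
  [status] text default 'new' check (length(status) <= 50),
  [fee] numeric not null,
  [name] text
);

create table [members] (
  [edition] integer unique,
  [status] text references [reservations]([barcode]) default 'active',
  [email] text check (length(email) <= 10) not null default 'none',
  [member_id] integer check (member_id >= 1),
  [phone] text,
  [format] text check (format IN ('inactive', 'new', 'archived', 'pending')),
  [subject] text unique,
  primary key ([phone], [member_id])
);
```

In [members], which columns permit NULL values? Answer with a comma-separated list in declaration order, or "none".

edition, status, format, subject

- edition: UNIQUE does not imply NOT NULL → nullable.
- status: a foreign key column may be NULL unless separately constrained → nullable.
- email: declared NOT NULL → not nullable.
- member_id: part of the PRIMARY KEY, which implies NOT NULL → not nullable.
- phone: part of the PRIMARY KEY, which implies NOT NULL → not nullable.
- format: CHECK does not forbid NULL (a CHECK constraint passes when its expression is NULL) → nullable.
- subject: UNIQUE does not imply NOT NULL → nullable.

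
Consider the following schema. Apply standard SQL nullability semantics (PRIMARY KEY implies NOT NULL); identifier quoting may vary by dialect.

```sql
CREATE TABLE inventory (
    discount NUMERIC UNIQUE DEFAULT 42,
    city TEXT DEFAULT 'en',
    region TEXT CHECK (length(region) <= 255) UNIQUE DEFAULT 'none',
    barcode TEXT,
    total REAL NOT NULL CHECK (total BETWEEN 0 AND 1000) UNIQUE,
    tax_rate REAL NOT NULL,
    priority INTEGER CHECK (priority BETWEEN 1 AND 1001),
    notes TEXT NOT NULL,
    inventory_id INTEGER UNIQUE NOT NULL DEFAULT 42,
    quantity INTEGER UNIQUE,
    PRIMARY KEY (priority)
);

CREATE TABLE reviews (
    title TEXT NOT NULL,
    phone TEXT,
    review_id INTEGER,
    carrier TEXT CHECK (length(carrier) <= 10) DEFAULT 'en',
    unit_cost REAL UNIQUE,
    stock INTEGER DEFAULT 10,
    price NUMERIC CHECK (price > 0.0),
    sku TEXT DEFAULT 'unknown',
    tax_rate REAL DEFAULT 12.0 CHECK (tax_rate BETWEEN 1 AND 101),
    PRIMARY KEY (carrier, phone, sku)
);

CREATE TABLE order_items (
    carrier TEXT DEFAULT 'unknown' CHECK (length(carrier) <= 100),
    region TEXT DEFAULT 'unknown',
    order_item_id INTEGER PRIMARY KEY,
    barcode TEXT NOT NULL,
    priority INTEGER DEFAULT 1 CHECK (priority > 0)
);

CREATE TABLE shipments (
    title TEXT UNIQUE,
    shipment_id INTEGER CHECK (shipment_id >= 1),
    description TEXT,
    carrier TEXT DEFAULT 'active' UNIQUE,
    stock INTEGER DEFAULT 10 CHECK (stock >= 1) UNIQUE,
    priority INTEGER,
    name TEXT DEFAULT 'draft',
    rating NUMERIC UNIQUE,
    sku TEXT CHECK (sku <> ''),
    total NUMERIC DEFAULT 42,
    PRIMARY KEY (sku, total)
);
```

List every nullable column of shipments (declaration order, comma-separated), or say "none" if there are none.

- title: UNIQUE does not imply NOT NULL → nullable.
- shipment_id: CHECK does not forbid NULL (a CHECK constraint passes when its expression is NULL) → nullable.
- description: no NOT NULL constraint applies → nullable.
- carrier: UNIQUE does not imply NOT NULL → nullable.
- stock: CHECK does not forbid NULL (a CHECK constraint passes when its expression is NULL) → nullable.
- priority: no NOT NULL constraint applies → nullable.
- name: DEFAULT only fills an omitted column; an explicit NULL is still allowed → nullable.
- rating: UNIQUE does not imply NOT NULL → nullable.
- sku: part of the PRIMARY KEY, which implies NOT NULL → not nullable.
- total: part of the PRIMARY KEY, which implies NOT NULL → not nullable.

title, shipment_id, description, carrier, stock, priority, name, rating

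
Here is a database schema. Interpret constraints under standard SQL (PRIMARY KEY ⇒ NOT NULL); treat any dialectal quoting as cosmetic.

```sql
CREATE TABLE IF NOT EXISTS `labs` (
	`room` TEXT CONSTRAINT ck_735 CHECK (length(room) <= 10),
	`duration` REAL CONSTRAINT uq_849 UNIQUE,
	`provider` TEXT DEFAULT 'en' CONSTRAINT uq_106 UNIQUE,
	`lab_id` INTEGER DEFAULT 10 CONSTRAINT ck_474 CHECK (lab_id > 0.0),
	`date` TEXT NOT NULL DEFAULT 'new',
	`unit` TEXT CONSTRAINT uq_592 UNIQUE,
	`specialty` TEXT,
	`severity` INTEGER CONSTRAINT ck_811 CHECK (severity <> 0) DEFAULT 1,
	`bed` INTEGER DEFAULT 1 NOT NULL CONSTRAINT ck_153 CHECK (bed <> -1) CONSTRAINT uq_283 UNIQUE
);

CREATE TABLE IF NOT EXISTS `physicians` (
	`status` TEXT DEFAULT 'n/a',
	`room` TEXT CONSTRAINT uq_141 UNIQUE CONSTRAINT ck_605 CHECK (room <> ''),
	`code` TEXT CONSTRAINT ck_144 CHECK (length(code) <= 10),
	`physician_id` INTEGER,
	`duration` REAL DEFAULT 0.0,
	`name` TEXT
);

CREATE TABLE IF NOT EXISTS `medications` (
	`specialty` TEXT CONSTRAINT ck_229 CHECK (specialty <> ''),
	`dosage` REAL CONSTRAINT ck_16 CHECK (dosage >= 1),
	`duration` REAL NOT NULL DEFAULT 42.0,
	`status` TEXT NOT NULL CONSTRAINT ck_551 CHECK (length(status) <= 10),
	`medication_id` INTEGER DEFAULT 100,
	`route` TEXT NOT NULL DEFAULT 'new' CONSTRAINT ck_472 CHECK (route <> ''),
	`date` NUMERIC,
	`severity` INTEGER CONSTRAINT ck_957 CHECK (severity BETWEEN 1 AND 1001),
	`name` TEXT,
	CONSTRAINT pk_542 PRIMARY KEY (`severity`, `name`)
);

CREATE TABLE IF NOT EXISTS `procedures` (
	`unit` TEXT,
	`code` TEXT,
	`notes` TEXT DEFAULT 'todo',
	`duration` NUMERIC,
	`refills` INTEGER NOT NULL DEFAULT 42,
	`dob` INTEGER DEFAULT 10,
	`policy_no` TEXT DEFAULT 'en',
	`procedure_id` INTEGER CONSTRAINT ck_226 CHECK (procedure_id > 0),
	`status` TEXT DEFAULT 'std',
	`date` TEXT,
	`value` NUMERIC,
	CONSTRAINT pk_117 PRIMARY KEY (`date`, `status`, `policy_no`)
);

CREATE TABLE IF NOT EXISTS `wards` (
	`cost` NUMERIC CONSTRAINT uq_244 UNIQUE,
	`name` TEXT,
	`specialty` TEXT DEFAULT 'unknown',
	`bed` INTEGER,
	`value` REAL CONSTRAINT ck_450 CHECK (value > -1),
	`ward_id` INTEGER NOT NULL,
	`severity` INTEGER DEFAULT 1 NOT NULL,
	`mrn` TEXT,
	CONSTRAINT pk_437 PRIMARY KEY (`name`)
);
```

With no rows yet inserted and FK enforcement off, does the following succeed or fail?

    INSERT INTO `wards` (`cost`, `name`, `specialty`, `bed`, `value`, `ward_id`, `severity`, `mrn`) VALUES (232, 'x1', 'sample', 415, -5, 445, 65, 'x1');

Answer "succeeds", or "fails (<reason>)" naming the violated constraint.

The value -5 for value violates CHECK (value > -1).

fails (CHECK on value)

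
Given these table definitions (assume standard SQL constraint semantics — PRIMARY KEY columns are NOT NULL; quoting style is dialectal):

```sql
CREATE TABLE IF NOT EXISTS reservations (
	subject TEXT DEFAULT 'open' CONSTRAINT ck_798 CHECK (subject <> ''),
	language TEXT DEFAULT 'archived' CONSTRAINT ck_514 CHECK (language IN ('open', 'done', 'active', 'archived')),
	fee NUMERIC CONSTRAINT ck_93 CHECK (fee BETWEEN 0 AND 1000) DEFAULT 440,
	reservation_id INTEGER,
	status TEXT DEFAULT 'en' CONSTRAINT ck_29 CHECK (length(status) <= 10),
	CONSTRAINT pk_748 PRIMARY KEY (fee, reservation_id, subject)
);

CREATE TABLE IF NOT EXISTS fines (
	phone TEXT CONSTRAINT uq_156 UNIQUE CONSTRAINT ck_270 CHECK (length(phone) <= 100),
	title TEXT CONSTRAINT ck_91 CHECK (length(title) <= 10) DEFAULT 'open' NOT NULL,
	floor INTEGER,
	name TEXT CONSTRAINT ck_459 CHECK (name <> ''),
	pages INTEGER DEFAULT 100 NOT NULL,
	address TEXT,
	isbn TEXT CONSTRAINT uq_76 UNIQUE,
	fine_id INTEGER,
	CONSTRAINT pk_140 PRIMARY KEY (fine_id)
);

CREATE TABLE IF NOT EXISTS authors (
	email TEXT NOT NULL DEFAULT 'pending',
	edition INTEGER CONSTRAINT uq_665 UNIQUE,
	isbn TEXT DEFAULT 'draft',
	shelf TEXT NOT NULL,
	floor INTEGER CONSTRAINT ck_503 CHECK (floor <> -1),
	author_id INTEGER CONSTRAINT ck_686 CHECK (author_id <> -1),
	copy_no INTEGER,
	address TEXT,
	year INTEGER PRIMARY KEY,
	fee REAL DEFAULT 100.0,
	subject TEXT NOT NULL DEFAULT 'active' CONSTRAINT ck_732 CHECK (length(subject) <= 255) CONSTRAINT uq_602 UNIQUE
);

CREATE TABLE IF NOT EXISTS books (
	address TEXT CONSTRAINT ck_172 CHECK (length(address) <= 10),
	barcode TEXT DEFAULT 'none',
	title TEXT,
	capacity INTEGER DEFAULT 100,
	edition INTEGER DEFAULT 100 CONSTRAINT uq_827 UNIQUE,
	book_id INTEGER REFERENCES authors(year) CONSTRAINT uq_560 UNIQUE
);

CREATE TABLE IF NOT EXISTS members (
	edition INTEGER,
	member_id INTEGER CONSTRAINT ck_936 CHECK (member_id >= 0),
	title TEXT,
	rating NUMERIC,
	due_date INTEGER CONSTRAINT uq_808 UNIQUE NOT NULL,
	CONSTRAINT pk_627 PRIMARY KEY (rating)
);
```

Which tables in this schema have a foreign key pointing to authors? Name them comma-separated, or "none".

books

- books.book_id references authors(year).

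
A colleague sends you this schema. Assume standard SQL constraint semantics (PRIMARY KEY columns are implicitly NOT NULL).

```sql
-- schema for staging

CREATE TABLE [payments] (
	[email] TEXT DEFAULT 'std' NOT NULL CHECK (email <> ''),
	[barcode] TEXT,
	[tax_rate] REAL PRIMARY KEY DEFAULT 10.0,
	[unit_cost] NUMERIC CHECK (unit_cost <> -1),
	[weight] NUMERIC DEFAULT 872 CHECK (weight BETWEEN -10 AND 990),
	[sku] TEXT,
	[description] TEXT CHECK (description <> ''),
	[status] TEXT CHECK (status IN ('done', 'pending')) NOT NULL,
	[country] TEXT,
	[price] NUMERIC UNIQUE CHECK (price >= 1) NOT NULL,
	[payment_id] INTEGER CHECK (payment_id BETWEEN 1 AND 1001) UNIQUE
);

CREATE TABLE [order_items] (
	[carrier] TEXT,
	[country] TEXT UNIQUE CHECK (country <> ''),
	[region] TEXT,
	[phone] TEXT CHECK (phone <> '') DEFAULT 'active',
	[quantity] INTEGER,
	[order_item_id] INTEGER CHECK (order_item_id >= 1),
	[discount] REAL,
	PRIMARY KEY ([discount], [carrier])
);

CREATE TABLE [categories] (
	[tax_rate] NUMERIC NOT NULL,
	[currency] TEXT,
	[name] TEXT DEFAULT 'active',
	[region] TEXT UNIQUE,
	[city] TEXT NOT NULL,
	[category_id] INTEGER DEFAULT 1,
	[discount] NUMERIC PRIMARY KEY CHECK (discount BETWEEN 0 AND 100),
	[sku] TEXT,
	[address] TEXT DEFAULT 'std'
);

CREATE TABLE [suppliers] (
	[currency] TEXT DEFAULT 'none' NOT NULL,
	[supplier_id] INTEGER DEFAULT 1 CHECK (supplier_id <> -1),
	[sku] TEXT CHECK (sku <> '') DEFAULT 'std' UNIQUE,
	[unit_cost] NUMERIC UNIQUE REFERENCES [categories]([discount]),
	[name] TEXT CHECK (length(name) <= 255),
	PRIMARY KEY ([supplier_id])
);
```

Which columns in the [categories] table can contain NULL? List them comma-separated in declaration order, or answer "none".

currency, name, region, category_id, sku, address

- tax_rate: declared NOT NULL → not nullable.
- currency: no NOT NULL constraint applies → nullable.
- name: DEFAULT only fills an omitted column; an explicit NULL is still allowed → nullable.
- region: UNIQUE does not imply NOT NULL → nullable.
- city: declared NOT NULL → not nullable.
- category_id: DEFAULT only fills an omitted column; an explicit NULL is still allowed → nullable.
- discount: part of the PRIMARY KEY, which implies NOT NULL → not nullable.
- sku: no NOT NULL constraint applies → nullable.
- address: DEFAULT only fills an omitted column; an explicit NULL is still allowed → nullable.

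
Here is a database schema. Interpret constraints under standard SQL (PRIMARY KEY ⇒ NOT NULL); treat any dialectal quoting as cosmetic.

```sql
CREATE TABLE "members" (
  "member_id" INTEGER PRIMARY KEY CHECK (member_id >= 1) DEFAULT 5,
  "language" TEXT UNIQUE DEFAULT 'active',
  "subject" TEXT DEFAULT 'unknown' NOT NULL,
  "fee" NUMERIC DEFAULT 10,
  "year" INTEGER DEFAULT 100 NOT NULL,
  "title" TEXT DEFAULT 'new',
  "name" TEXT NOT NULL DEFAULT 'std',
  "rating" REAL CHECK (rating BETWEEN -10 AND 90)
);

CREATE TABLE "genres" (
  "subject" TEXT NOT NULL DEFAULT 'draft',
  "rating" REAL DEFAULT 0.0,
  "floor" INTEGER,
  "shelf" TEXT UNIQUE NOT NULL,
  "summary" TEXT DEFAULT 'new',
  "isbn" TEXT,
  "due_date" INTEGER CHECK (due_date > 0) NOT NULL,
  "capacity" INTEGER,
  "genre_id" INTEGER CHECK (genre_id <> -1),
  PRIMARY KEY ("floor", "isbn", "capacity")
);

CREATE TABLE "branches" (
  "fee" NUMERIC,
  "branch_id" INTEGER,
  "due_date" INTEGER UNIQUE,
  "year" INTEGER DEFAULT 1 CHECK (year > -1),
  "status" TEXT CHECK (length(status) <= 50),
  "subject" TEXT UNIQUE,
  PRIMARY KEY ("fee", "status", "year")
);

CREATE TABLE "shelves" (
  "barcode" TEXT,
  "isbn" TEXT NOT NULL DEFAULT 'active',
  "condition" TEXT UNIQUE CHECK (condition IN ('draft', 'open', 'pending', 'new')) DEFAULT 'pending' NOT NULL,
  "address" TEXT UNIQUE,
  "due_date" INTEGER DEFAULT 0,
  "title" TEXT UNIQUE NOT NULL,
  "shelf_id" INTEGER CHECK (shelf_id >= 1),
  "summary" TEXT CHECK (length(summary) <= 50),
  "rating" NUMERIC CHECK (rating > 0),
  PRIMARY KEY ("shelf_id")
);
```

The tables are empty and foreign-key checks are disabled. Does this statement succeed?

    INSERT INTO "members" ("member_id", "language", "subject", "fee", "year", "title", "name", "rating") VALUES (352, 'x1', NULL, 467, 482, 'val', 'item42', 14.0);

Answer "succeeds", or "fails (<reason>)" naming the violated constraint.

fails (NOT NULL on subject)

subject is explicitly set to NULL, but subject is declared NOT NULL.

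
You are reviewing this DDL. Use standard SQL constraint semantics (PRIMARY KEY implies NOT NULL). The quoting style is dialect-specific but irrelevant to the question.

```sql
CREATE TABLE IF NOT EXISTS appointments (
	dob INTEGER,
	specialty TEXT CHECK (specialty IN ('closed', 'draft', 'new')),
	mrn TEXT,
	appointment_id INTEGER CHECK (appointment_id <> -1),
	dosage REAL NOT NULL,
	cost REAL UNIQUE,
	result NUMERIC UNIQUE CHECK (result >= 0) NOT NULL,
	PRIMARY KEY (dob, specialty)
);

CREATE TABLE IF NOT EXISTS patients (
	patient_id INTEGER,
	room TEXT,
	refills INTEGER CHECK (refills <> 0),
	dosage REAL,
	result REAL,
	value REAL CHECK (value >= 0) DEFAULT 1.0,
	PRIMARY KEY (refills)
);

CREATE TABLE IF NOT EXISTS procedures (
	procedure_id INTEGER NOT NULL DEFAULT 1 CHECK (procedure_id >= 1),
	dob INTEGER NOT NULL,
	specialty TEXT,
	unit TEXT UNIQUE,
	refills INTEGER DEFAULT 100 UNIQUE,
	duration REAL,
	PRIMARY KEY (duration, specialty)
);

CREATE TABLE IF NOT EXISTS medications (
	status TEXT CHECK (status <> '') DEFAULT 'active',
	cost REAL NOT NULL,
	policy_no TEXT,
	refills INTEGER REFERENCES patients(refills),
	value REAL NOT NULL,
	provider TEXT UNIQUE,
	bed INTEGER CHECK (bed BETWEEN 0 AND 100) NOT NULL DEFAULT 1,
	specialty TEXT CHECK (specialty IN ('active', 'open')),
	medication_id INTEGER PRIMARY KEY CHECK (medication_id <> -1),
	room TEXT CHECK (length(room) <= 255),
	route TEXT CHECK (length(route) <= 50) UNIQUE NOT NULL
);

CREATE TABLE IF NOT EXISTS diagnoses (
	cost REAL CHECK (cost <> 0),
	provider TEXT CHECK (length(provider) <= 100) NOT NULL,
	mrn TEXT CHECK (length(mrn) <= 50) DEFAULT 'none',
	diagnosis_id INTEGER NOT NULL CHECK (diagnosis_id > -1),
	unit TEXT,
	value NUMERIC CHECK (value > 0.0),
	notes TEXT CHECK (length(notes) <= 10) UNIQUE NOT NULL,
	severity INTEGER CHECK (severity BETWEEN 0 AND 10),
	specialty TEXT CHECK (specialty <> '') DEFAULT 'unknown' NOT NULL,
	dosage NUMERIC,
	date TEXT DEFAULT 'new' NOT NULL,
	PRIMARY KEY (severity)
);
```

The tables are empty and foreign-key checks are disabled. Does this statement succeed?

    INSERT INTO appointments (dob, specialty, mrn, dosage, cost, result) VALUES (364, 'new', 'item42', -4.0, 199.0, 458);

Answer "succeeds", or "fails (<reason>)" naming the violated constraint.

NOT NULL columns: dob is supplied; dosage is supplied; result is supplied; specialty is supplied.
CHECK constraints: 'new' satisfies (specialty IN ('closed', 'draft', 'new')); 458 satisfies (result >= 0).
No constraint is violated.

succeeds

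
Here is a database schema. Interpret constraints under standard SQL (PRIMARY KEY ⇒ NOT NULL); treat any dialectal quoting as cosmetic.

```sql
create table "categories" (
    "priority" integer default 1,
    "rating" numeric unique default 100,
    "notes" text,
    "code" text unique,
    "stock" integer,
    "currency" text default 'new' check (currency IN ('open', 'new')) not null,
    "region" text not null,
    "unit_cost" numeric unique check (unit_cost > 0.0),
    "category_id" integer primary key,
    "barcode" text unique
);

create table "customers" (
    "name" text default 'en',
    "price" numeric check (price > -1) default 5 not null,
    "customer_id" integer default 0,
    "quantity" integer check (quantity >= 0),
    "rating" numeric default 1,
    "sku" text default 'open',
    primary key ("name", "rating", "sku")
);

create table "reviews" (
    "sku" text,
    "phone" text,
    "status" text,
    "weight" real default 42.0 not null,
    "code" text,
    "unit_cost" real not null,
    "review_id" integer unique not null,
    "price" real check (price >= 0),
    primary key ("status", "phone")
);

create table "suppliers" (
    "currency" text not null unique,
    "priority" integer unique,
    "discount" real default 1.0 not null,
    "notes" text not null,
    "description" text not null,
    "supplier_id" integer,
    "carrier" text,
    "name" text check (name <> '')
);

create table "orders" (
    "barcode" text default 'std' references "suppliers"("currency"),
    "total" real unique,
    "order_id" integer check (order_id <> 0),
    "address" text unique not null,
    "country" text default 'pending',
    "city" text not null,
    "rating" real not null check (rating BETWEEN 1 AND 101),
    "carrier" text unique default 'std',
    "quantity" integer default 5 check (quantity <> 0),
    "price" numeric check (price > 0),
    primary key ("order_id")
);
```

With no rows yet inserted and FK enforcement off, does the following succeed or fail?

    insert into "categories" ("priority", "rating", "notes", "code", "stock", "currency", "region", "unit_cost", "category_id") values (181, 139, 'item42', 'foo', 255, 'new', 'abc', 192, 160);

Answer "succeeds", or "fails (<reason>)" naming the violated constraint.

NOT NULL columns: category_id is supplied; currency is supplied; region is supplied.
CHECK constraints: 'new' satisfies (currency IN ('open', 'new')); 192 satisfies (unit_cost > 0.0).
No constraint is violated.

succeeds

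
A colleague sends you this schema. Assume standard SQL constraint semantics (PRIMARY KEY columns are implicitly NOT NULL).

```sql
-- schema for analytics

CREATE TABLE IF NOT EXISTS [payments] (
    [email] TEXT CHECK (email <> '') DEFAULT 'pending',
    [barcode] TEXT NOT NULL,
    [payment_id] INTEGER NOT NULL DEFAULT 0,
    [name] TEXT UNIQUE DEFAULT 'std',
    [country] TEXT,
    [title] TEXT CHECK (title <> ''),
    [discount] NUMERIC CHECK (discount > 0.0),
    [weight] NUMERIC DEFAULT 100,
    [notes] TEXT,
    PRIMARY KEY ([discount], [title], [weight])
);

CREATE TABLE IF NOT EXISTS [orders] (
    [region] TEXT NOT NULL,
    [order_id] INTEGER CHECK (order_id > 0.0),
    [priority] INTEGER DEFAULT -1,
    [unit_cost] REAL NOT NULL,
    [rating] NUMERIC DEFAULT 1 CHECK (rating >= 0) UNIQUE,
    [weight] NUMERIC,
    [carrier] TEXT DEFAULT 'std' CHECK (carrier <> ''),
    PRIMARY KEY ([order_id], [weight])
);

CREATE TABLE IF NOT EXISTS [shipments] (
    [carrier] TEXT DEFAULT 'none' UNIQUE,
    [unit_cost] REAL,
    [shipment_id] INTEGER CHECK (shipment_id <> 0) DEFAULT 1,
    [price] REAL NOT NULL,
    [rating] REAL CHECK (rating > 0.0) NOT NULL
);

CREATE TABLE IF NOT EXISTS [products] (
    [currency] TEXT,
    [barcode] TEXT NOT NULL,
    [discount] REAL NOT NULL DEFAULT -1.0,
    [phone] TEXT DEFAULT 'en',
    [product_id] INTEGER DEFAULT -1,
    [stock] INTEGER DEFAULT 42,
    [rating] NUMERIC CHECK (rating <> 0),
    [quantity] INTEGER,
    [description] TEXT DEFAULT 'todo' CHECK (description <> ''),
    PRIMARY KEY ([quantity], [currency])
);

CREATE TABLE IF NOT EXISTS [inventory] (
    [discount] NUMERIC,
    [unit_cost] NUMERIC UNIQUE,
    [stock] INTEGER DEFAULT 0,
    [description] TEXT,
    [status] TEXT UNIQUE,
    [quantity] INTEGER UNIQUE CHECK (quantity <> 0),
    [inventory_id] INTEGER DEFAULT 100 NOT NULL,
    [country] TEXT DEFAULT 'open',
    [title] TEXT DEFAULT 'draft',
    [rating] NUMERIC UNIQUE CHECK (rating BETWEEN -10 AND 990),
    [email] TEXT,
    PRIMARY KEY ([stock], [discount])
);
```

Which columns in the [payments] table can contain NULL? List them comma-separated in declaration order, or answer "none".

- email: CHECK does not forbid NULL (a CHECK constraint passes when its expression is NULL) → nullable.
- barcode: declared NOT NULL → not nullable.
- payment_id: declared NOT NULL → not nullable.
- name: UNIQUE does not imply NOT NULL → nullable.
- country: no NOT NULL constraint applies → nullable.
- title: part of the PRIMARY KEY, which implies NOT NULL → not nullable.
- discount: part of the PRIMARY KEY, which implies NOT NULL → not nullable.
- weight: part of the PRIMARY KEY, which implies NOT NULL → not nullable.
- notes: no NOT NULL constraint applies → nullable.

email, name, country, notes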